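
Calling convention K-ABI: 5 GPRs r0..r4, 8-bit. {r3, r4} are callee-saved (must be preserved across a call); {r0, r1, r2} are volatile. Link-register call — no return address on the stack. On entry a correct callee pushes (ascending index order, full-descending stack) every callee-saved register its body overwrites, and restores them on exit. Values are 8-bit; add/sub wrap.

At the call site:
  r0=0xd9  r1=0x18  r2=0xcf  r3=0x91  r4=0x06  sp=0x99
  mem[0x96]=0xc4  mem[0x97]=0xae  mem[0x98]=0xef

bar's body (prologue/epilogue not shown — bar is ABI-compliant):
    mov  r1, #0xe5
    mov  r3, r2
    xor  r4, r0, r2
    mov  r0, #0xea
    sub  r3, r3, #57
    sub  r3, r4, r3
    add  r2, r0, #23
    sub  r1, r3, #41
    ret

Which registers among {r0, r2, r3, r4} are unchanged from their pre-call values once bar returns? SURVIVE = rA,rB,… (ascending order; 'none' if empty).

SURVIVE = r3,r4

prologue: push r3 -> mem[0x98]=0x91, sp=0x98
prologue: push r4 -> mem[0x97]=0x06, sp=0x97
body[0] mov  r1, #0xe5 -> r1=0xe5
body[1] mov  r3, r2 -> r3=0xcf
body[2] xor  r4, r0, r2 -> r4=0x16
body[3] mov  r0, #0xea -> r0=0xea
body[4] sub  r3, r3, #57 -> r3=0x96
body[5] sub  r3, r4, r3 -> r3=0x80
body[6] add  r2, r0, #23 -> r2=0x01
body[7] sub  r1, r3, #41 -> r1=0x57
epilogue: pop r4=0x06, sp=0x98
epilogue: pop r3=0x91, sp=0x99
r0: caller-saved, written=True
r2: caller-saved, written=True
r3: callee-saved, written=True
r4: callee-saved, written=True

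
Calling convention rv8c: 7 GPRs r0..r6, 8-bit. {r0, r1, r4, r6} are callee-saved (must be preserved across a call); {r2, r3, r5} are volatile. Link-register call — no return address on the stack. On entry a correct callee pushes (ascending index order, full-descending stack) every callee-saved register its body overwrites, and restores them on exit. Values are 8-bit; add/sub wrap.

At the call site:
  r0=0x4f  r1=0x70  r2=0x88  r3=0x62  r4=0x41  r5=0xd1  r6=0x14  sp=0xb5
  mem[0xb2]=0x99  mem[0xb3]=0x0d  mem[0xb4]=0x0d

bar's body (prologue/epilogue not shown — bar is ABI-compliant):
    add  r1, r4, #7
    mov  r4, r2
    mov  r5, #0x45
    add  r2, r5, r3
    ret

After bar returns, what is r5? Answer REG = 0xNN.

prologue: push r1 → mem[0xb4]=0x70, sp=0xb4
prologue: push r4 → mem[0xb3]=0x41, sp=0xb3
body[0] add  r1, r4, #7 → r1=0x48
body[1] mov  r4, r2 → r4=0x88
body[2] mov  r5, #0x45 → r5=0x45
body[3] add  r2, r5, r3 → r2=0xa7
epilogue: pop r4=0x41, sp=0xb4
epilogue: pop r1=0x70, sp=0xb5
r5 is caller-saved → body value

REG = 0x45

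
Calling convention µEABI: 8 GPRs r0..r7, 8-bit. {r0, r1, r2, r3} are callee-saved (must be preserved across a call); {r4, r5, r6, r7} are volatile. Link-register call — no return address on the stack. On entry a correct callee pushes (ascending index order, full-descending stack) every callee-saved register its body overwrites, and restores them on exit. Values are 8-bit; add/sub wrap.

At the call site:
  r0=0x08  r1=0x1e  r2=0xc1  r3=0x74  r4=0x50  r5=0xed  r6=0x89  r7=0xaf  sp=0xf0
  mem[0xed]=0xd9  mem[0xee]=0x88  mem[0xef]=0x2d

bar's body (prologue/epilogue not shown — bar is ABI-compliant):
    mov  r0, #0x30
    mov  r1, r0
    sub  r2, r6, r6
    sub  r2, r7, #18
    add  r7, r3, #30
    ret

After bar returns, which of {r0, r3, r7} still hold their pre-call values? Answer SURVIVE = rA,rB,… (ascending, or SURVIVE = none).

prologue: push r0 -> mem[0xef]=0x08, sp=0xef
prologue: push r1 -> mem[0xee]=0x1e, sp=0xee
prologue: push r2 -> mem[0xed]=0xc1, sp=0xed
body[0] mov  r0, #0x30 -> r0=0x30
body[1] mov  r1, r0 -> r1=0x30
body[2] sub  r2, r6, r6 -> r2=0x00
body[3] sub  r2, r7, #18 -> r2=0x9d
body[4] add  r7, r3, #30 -> r7=0x92
epilogue: pop r2=0xc1, sp=0xee
epilogue: pop r1=0x1e, sp=0xef
epilogue: pop r0=0x08, sp=0xf0
r0: callee-saved, written=True
r3: callee-saved, written=False
r7: caller-saved, written=True

SURVIVE = r0,r3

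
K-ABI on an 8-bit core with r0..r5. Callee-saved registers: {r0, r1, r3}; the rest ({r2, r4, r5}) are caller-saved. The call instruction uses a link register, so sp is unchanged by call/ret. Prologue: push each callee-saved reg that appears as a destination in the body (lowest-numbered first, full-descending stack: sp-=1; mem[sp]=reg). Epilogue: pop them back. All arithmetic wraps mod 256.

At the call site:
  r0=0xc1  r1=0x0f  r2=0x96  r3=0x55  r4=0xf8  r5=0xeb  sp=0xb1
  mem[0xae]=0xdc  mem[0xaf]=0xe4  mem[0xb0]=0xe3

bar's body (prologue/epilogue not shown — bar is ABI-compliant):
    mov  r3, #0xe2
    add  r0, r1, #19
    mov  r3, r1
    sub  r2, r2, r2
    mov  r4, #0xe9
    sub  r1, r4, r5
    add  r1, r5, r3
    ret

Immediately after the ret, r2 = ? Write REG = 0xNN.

REG = 0x00

prologue: push r0 -> mem[0xb0]=0xc1, sp=0xb0
prologue: push r1 -> mem[0xaf]=0x0f, sp=0xaf
prologue: push r3 -> mem[0xae]=0x55, sp=0xae
body[0] mov  r3, #0xe2 -> r3=0xe2
body[1] add  r0, r1, #19 -> r0=0x22
body[2] mov  r3, r1 -> r3=0x0f
body[3] sub  r2, r2, r2 -> r2=0x00
body[4] mov  r4, #0xe9 -> r4=0xe9
body[5] sub  r1, r4, r5 -> r1=0xfe
body[6] add  r1, r5, r3 -> r1=0xfa
epilogue: pop r3=0x55, sp=0xaf
epilogue: pop r1=0x0f, sp=0xb0
epilogue: pop r0=0xc1, sp=0xb1
r2 is caller-saved -> body value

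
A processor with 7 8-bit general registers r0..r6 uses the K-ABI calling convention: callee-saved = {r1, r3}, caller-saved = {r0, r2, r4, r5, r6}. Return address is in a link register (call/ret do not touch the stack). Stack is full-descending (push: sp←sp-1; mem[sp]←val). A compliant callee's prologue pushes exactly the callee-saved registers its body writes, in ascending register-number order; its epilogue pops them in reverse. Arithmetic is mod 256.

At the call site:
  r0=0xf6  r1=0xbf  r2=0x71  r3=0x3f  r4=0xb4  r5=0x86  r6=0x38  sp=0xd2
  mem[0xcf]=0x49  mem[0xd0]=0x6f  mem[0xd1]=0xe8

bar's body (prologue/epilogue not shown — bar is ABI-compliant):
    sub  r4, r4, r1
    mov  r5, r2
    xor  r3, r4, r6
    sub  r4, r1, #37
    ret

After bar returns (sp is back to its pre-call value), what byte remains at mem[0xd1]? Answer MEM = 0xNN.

MEM = 0x3f

prologue: push r3 -> mem[0xd1]=0x3f, sp=0xd1
body[0] sub  r4, r4, r1 -> r4=0xf5
body[1] mov  r5, r2 -> r5=0x71
body[2] xor  r3, r4, r6 -> r3=0xcd
body[3] sub  r4, r1, #37 -> r4=0x9a
epilogue: pop r3=0x3f, sp=0xd2
prologue pushed ['r3'] at ['0xd1']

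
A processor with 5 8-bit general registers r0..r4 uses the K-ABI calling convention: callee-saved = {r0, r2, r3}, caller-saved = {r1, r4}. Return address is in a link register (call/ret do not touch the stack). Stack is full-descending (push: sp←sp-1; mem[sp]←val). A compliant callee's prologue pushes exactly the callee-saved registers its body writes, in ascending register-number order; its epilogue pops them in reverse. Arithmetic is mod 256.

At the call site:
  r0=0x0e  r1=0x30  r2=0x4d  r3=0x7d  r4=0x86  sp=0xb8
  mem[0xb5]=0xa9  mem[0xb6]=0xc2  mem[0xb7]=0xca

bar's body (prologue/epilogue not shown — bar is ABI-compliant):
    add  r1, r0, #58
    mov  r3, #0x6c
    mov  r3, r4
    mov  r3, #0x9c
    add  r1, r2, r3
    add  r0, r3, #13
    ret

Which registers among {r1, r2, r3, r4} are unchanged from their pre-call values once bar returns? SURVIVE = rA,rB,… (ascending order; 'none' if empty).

prologue: push r0 → mem[0xb7]=0x0e, sp=0xb7
prologue: push r3 → mem[0xb6]=0x7d, sp=0xb6
body[0] add  r1, r0, #58 → r1=0x48
body[1] mov  r3, #0x6c → r3=0x6c
body[2] mov  r3, r4 → r3=0x86
body[3] mov  r3, #0x9c → r3=0x9c
body[4] add  r1, r2, r3 → r1=0xe9
body[5] add  r0, r3, #13 → r0=0xa9
epilogue: pop r3=0x7d, sp=0xb7
epilogue: pop r0=0x0e, sp=0xb8
r1: caller-saved, written=True
r2: callee-saved, written=False
r3: callee-saved, written=True
r4: caller-saved, written=False

SURVIVE = r2,r3,r4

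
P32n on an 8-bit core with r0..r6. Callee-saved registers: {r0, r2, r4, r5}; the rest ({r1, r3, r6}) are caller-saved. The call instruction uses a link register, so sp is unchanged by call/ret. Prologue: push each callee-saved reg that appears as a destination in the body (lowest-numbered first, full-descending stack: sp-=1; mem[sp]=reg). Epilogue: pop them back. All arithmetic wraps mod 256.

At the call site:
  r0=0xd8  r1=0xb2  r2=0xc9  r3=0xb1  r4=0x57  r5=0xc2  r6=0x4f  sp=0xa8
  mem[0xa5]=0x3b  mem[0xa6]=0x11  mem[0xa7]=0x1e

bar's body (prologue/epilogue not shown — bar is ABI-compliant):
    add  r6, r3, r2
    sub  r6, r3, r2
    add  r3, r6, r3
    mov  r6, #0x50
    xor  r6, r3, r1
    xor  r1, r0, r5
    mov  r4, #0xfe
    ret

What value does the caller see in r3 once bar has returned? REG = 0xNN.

REG = 0x99

prologue: push r4 → mem[0xa7]=0x57, sp=0xa7
body[0] add  r6, r3, r2 → r6=0x7a
body[1] sub  r6, r3, r2 → r6=0xe8
body[2] add  r3, r6, r3 → r3=0x99
body[3] mov  r6, #0x50 → r6=0x50
body[4] xor  r6, r3, r1 → r6=0x2b
body[5] xor  r1, r0, r5 → r1=0x1a
body[6] mov  r4, #0xfe → r4=0xfe
epilogue: pop r4=0x57, sp=0xa8
r3 is caller-saved → body value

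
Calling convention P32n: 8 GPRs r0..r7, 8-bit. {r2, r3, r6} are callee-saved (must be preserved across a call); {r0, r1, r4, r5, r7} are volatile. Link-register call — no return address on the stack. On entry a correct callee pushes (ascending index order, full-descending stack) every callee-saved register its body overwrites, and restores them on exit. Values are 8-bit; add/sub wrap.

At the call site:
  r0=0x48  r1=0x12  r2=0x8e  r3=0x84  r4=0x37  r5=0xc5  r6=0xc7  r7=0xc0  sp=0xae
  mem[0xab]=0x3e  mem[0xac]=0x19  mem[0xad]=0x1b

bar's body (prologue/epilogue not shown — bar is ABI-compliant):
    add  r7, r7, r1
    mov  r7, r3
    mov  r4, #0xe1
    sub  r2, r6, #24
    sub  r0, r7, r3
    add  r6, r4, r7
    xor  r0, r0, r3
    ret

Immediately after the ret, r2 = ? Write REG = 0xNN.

prologue: push r2 -> mem[0xad]=0x8e, sp=0xad
prologue: push r6 -> mem[0xac]=0xc7, sp=0xac
body[0] add  r7, r7, r1 -> r7=0xd2
body[1] mov  r7, r3 -> r7=0x84
body[2] mov  r4, #0xe1 -> r4=0xe1
body[3] sub  r2, r6, #24 -> r2=0xaf
body[4] sub  r0, r7, r3 -> r0=0x00
body[5] add  r6, r4, r7 -> r6=0x65
body[6] xor  r0, r0, r3 -> r0=0x84
epilogue: pop r6=0xc7, sp=0xad
epilogue: pop r2=0x8e, sp=0xae
r2 is callee-saved -> restored

REG = 0x8e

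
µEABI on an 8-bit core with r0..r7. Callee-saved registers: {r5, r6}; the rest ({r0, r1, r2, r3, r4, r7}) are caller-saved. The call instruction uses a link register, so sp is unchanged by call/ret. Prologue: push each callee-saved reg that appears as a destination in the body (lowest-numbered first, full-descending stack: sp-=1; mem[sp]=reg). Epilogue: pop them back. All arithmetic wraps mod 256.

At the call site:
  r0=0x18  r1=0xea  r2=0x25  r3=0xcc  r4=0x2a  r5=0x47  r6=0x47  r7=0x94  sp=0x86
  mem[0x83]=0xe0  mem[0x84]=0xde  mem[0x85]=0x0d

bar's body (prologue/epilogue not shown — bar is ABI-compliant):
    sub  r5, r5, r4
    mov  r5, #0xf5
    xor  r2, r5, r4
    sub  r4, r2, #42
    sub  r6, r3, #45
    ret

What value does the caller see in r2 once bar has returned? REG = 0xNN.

REG = 0xdf

prologue: push r5 -> mem[0x85]=0x47, sp=0x85
prologue: push r6 -> mem[0x84]=0x47, sp=0x84
body[0] sub  r5, r5, r4 -> r5=0x1d
body[1] mov  r5, #0xf5 -> r5=0xf5
body[2] xor  r2, r5, r4 -> r2=0xdf
body[3] sub  r4, r2, #42 -> r4=0xb5
body[4] sub  r6, r3, #45 -> r6=0x9f
epilogue: pop r6=0x47, sp=0x85
epilogue: pop r5=0x47, sp=0x86
r2 is caller-saved -> body value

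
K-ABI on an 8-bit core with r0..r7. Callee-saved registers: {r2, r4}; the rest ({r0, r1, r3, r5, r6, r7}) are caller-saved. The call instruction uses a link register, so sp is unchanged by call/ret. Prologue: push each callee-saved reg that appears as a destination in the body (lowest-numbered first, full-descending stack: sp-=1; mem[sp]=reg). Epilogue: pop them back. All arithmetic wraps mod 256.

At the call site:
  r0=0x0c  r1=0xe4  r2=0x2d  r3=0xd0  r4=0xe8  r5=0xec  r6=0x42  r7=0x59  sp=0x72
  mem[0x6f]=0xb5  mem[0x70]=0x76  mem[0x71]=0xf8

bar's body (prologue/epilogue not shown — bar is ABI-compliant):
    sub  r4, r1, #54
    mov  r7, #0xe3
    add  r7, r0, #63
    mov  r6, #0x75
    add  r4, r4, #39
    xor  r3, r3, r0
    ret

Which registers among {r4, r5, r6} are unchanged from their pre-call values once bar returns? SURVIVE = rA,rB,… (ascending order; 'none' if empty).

SURVIVE = r4,r5

prologue: push r4 -> mem[0x71]=0xe8, sp=0x71
body[0] sub  r4, r1, #54 -> r4=0xae
body[1] mov  r7, #0xe3 -> r7=0xe3
body[2] add  r7, r0, #63 -> r7=0x4b
body[3] mov  r6, #0x75 -> r6=0x75
body[4] add  r4, r4, #39 -> r4=0xd5
body[5] xor  r3, r3, r0 -> r3=0xdc
epilogue: pop r4=0xe8, sp=0x72
r4: callee-saved, written=True
r5: caller-saved, written=False
r6: caller-saved, written=True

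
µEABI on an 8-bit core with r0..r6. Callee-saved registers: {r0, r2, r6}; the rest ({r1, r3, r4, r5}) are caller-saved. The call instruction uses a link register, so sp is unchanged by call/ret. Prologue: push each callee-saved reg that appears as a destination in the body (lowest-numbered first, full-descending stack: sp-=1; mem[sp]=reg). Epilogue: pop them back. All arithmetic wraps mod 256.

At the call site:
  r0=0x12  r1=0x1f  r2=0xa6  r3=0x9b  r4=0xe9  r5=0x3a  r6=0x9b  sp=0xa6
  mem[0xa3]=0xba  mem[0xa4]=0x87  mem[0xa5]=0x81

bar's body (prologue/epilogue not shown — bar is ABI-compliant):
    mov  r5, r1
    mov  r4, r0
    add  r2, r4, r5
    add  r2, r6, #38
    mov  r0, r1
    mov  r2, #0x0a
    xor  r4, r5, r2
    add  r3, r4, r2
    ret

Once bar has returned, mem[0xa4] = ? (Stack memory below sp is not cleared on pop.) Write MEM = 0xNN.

prologue: push r0 → mem[0xa5]=0x12, sp=0xa5
prologue: push r2 → mem[0xa4]=0xa6, sp=0xa4
body[0] mov  r5, r1 → r5=0x1f
body[1] mov  r4, r0 → r4=0x12
body[2] add  r2, r4, r5 → r2=0x31
body[3] add  r2, r6, #38 → r2=0xc1
body[4] mov  r0, r1 → r0=0x1f
body[5] mov  r2, #0x0a → r2=0x0a
body[6] xor  r4, r5, r2 → r4=0x15
body[7] add  r3, r4, r2 → r3=0x1f
epilogue: pop r2=0xa6, sp=0xa5
epilogue: pop r0=0x12, sp=0xa6
prologue pushed ['r0', 'r2'] at ['0xa5', '0xa4']

MEM = 0xa6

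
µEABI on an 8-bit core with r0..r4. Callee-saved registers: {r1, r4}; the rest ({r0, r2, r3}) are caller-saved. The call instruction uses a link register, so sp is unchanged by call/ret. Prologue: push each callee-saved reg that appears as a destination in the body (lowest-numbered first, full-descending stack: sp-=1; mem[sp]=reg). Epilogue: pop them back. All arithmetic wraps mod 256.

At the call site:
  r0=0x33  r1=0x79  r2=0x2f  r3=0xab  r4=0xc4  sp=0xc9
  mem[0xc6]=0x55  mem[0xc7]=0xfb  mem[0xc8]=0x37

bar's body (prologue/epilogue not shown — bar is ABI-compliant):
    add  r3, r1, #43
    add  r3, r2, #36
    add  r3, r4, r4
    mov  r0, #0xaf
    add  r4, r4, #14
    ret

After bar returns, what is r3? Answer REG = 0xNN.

REG = 0x88

prologue: push r4 → mem[0xc8]=0xc4, sp=0xc8
body[0] add  r3, r1, #43 → r3=0xa4
body[1] add  r3, r2, #36 → r3=0x53
body[2] add  r3, r4, r4 → r3=0x88
body[3] mov  r0, #0xaf → r0=0xaf
body[4] add  r4, r4, #14 → r4=0xd2
epilogue: pop r4=0xc4, sp=0xc9
r3 is caller-saved → body value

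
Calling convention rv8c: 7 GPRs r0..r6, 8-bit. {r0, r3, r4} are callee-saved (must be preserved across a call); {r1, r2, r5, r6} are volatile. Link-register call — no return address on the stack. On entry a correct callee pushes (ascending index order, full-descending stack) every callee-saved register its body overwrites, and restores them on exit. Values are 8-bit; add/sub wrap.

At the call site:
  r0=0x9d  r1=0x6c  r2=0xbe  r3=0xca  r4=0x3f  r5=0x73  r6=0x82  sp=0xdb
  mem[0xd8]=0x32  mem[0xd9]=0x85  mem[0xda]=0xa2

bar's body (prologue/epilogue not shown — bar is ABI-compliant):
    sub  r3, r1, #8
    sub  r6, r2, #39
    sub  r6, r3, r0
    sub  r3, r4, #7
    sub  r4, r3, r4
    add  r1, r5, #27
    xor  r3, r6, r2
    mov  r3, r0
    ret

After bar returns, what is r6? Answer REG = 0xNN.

REG = 0xc7

prologue: push r3 → mem[0xda]=0xca, sp=0xda
prologue: push r4 → mem[0xd9]=0x3f, sp=0xd9
body[0] sub  r3, r1, #8 → r3=0x64
body[1] sub  r6, r2, #39 → r6=0x97
body[2] sub  r6, r3, r0 → r6=0xc7
body[3] sub  r3, r4, #7 → r3=0x38
body[4] sub  r4, r3, r4 → r4=0xf9
body[5] add  r1, r5, #27 → r1=0x8e
body[6] xor  r3, r6, r2 → r3=0x79
body[7] mov  r3, r0 → r3=0x9d
epilogue: pop r4=0x3f, sp=0xda
epilogue: pop r3=0xca, sp=0xdb
r6 is caller-saved → body value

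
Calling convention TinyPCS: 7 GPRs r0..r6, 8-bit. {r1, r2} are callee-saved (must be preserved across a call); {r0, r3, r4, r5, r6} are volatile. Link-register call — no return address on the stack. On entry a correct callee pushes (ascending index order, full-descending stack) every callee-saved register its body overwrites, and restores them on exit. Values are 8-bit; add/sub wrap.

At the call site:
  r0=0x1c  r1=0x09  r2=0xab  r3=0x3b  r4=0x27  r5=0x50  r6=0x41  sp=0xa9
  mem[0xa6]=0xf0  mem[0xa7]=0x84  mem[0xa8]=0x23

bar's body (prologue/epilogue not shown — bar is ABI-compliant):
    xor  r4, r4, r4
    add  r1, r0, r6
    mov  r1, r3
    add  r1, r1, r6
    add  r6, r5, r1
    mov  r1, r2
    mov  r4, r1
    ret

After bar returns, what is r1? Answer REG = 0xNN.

prologue: push r1 → mem[0xa8]=0x09, sp=0xa8
body[0] xor  r4, r4, r4 → r4=0x00
body[1] add  r1, r0, r6 → r1=0x5d
body[2] mov  r1, r3 → r1=0x3b
body[3] add  r1, r1, r6 → r1=0x7c
body[4] add  r6, r5, r1 → r6=0xcc
body[5] mov  r1, r2 → r1=0xab
body[6] mov  r4, r1 → r4=0xab
epilogue: pop r1=0x09, sp=0xa9
r1 is callee-saved → restored

REG = 0x09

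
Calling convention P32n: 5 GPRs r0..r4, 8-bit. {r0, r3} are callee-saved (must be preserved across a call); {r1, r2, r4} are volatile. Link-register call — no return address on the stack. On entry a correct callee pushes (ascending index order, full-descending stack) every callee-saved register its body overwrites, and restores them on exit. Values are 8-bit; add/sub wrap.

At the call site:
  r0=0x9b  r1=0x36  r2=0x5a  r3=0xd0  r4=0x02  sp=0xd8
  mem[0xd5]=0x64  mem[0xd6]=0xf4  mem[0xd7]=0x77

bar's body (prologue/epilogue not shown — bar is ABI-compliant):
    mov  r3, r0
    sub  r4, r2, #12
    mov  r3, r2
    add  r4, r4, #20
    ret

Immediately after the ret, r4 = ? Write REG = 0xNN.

prologue: push r3 → mem[0xd7]=0xd0, sp=0xd7
body[0] mov  r3, r0 → r3=0x9b
body[1] sub  r4, r2, #12 → r4=0x4e
body[2] mov  r3, r2 → r3=0x5a
body[3] add  r4, r4, #20 → r4=0x62
epilogue: pop r3=0xd0, sp=0xd8
r4 is caller-saved → body value

REG = 0x62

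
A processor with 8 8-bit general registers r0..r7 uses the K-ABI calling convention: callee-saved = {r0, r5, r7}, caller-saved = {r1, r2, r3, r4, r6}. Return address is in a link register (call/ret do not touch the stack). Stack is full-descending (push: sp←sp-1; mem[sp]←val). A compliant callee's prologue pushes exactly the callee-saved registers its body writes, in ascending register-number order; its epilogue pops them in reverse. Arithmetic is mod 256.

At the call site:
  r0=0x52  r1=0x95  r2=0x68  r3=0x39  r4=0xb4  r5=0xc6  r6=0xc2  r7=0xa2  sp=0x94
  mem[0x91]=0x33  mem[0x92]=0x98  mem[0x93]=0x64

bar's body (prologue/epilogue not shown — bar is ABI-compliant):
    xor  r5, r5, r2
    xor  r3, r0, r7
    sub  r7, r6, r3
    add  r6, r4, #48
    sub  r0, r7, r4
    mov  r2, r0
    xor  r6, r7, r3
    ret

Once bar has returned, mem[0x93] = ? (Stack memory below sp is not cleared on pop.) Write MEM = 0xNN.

MEM = 0x52

prologue: push r0 → mem[0x93]=0x52, sp=0x93
prologue: push r5 → mem[0x92]=0xc6, sp=0x92
prologue: push r7 → mem[0x91]=0xa2, sp=0x91
body[0] xor  r5, r5, r2 → r5=0xae
body[1] xor  r3, r0, r7 → r3=0xf0
body[2] sub  r7, r6, r3 → r7=0xd2
body[3] add  r6, r4, #48 → r6=0xe4
body[4] sub  r0, r7, r4 → r0=0x1e
body[5] mov  r2, r0 → r2=0x1e
body[6] xor  r6, r7, r3 → r6=0x22
epilogue: pop r7=0xa2, sp=0x92
epilogue: pop r5=0xc6, sp=0x93
epilogue: pop r0=0x52, sp=0x94
prologue pushed ['r0', 'r5', 'r7'] at ['0x93', '0x92', '0x91']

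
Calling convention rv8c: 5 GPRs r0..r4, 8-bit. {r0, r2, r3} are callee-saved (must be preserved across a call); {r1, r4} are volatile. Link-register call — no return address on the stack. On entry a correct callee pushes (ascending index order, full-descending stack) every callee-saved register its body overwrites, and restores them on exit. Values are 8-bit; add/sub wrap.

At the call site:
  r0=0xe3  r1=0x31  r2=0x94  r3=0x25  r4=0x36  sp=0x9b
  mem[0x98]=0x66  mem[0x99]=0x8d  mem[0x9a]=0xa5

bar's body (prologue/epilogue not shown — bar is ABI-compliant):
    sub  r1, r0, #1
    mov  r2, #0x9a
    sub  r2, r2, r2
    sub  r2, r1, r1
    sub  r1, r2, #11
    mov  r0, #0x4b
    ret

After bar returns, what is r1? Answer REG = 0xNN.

REG = 0xf5

prologue: push r0 -> mem[0x9a]=0xe3, sp=0x9a
prologue: push r2 -> mem[0x99]=0x94, sp=0x99
body[0] sub  r1, r0, #1 -> r1=0xe2
body[1] mov  r2, #0x9a -> r2=0x9a
body[2] sub  r2, r2, r2 -> r2=0x00
body[3] sub  r2, r1, r1 -> r2=0x00
body[4] sub  r1, r2, #11 -> r1=0xf5
body[5] mov  r0, #0x4b -> r0=0x4b
epilogue: pop r2=0x94, sp=0x9a
epilogue: pop r0=0xe3, sp=0x9b
r1 is caller-saved -> body value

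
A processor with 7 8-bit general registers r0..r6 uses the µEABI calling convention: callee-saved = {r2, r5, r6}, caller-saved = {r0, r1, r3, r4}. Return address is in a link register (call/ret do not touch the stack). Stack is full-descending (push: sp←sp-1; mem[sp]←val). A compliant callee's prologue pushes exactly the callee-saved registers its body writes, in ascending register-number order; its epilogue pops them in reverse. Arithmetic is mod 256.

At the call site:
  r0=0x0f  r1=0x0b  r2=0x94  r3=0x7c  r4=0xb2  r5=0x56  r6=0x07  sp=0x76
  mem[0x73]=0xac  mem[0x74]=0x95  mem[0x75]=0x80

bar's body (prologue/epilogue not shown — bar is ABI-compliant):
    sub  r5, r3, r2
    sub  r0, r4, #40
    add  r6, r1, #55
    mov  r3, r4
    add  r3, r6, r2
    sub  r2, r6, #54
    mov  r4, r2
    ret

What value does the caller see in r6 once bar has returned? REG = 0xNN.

REG = 0x07

prologue: push r2 → mem[0x75]=0x94, sp=0x75
prologue: push r5 → mem[0x74]=0x56, sp=0x74
prologue: push r6 → mem[0x73]=0x07, sp=0x73
body[0] sub  r5, r3, r2 → r5=0xe8
body[1] sub  r0, r4, #40 → r0=0x8a
body[2] add  r6, r1, #55 → r6=0x42
body[3] mov  r3, r4 → r3=0xb2
body[4] add  r3, r6, r2 → r3=0xd6
body[5] sub  r2, r6, #54 → r2=0x0c
body[6] mov  r4, r2 → r4=0x0c
epilogue: pop r6=0x07, sp=0x74
epilogue: pop r5=0x56, sp=0x75
epilogue: pop r2=0x94, sp=0x76
r6 is callee-saved → restored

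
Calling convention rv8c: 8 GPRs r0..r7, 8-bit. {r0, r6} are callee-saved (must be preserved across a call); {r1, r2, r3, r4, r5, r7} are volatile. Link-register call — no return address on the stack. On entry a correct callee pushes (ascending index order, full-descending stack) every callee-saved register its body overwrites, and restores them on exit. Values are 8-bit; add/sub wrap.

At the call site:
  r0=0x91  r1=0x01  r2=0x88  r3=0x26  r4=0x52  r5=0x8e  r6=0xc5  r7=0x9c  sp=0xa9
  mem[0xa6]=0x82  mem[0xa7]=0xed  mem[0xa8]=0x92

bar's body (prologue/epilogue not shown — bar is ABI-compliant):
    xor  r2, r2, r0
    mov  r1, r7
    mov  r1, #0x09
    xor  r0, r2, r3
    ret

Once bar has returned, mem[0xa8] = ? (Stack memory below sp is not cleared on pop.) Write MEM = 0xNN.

prologue: push r0 -> mem[0xa8]=0x91, sp=0xa8
body[0] xor  r2, r2, r0 -> r2=0x19
body[1] mov  r1, r7 -> r1=0x9c
body[2] mov  r1, #0x09 -> r1=0x09
body[3] xor  r0, r2, r3 -> r0=0x3f
epilogue: pop r0=0x91, sp=0xa9
prologue pushed ['r0'] at ['0xa8']

MEM = 0x91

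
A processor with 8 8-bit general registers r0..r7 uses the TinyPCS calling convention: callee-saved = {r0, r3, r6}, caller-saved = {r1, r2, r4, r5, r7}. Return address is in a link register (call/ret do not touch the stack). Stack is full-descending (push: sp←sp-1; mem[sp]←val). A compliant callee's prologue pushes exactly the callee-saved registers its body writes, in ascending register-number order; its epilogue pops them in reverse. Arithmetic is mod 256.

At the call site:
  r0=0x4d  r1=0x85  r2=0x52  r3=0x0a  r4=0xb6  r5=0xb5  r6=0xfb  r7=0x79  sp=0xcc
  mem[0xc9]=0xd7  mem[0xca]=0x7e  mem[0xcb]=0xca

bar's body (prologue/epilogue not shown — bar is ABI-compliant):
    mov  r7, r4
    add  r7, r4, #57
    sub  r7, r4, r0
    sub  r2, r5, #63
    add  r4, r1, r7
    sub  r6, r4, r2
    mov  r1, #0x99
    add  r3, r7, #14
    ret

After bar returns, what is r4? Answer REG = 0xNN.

REG = 0xee

prologue: push r3 → mem[0xcb]=0x0a, sp=0xcb
prologue: push r6 → mem[0xca]=0xfb, sp=0xca
body[0] mov  r7, r4 → r7=0xb6
body[1] add  r7, r4, #57 → r7=0xef
body[2] sub  r7, r4, r0 → r7=0x69
body[3] sub  r2, r5, #63 → r2=0x76
body[4] add  r4, r1, r7 → r4=0xee
body[5] sub  r6, r4, r2 → r6=0x78
body[6] mov  r1, #0x99 → r1=0x99
body[7] add  r3, r7, #14 → r3=0x77
epilogue: pop r6=0xfb, sp=0xcb
epilogue: pop r3=0x0a, sp=0xcc
r4 is caller-saved → body value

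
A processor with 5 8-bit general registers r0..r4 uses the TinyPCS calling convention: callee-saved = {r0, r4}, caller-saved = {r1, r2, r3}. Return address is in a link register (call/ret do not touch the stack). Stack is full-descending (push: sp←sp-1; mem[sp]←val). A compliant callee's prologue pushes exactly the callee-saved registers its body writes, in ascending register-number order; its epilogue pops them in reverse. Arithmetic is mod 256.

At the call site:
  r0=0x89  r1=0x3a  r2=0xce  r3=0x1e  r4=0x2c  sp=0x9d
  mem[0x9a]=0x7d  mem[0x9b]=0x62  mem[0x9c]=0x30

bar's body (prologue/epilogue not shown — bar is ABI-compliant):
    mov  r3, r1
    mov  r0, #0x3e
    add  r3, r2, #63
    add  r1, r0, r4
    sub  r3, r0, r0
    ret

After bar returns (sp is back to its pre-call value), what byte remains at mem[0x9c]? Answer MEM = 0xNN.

prologue: push r0 -> mem[0x9c]=0x89, sp=0x9c
body[0] mov  r3, r1 -> r3=0x3a
body[1] mov  r0, #0x3e -> r0=0x3e
body[2] add  r3, r2, #63 -> r3=0x0d
body[3] add  r1, r0, r4 -> r1=0x6a
body[4] sub  r3, r0, r0 -> r3=0x00
epilogue: pop r0=0x89, sp=0x9d
prologue pushed ['r0'] at ['0x9c']

MEM = 0x89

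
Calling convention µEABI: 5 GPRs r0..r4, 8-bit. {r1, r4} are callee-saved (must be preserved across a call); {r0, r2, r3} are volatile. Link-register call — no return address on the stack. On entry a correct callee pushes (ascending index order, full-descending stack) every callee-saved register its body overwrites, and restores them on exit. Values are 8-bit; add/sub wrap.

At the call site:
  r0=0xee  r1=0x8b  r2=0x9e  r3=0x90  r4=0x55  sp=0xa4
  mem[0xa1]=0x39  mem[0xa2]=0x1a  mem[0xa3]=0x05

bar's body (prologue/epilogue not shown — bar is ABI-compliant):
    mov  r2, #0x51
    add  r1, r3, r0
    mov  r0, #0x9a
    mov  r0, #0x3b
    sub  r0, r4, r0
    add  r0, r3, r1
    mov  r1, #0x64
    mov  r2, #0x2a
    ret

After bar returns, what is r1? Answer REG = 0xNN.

REG = 0x8b

prologue: push r1 -> mem[0xa3]=0x8b, sp=0xa3
body[0] mov  r2, #0x51 -> r2=0x51
body[1] add  r1, r3, r0 -> r1=0x7e
body[2] mov  r0, #0x9a -> r0=0x9a
body[3] mov  r0, #0x3b -> r0=0x3b
body[4] sub  r0, r4, r0 -> r0=0x1a
body[5] add  r0, r3, r1 -> r0=0x0e
body[6] mov  r1, #0x64 -> r1=0x64
body[7] mov  r2, #0x2a -> r2=0x2a
epilogue: pop r1=0x8b, sp=0xa4
r1 is callee-saved -> restored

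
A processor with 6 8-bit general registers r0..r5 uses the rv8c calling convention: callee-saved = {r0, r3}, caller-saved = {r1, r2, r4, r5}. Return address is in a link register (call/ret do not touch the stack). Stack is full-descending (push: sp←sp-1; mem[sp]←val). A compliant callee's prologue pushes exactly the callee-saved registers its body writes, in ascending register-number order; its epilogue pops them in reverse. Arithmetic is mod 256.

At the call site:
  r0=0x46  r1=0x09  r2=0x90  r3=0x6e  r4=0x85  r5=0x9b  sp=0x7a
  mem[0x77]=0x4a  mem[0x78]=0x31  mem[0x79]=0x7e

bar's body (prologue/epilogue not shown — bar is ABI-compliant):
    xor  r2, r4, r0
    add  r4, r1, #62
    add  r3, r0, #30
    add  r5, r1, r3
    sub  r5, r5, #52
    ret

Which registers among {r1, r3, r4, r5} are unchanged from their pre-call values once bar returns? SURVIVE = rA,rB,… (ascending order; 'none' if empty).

SURVIVE = r1,r3

prologue: push r3 -> mem[0x79]=0x6e, sp=0x79
body[0] xor  r2, r4, r0 -> r2=0xc3
body[1] add  r4, r1, #62 -> r4=0x47
body[2] add  r3, r0, #30 -> r3=0x64
body[3] add  r5, r1, r3 -> r5=0x6d
body[4] sub  r5, r5, #52 -> r5=0x39
epilogue: pop r3=0x6e, sp=0x7a
r1: caller-saved, written=False
r3: callee-saved, written=True
r4: caller-saved, written=True
r5: caller-saved, written=True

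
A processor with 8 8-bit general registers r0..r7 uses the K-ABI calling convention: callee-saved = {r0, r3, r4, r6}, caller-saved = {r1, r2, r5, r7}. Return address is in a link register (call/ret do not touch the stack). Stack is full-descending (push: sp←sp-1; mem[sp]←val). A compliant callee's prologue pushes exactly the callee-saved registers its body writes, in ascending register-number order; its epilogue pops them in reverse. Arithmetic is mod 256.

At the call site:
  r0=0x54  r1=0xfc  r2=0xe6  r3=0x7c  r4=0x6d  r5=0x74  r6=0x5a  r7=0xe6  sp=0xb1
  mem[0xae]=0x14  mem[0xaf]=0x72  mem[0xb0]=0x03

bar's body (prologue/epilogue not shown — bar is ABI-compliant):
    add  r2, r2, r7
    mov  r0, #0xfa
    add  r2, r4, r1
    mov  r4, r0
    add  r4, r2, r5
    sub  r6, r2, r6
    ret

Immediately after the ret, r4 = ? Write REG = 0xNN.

REG = 0x6d

prologue: push r0 -> mem[0xb0]=0x54, sp=0xb0
prologue: push r4 -> mem[0xaf]=0x6d, sp=0xaf
prologue: push r6 -> mem[0xae]=0x5a, sp=0xae
body[0] add  r2, r2, r7 -> r2=0xcc
body[1] mov  r0, #0xfa -> r0=0xfa
body[2] add  r2, r4, r1 -> r2=0x69
body[3] mov  r4, r0 -> r4=0xfa
body[4] add  r4, r2, r5 -> r4=0xdd
body[5] sub  r6, r2, r6 -> r6=0x0f
epilogue: pop r6=0x5a, sp=0xaf
epilogue: pop r4=0x6d, sp=0xb0
epilogue: pop r0=0x54, sp=0xb1
r4 is callee-saved -> restored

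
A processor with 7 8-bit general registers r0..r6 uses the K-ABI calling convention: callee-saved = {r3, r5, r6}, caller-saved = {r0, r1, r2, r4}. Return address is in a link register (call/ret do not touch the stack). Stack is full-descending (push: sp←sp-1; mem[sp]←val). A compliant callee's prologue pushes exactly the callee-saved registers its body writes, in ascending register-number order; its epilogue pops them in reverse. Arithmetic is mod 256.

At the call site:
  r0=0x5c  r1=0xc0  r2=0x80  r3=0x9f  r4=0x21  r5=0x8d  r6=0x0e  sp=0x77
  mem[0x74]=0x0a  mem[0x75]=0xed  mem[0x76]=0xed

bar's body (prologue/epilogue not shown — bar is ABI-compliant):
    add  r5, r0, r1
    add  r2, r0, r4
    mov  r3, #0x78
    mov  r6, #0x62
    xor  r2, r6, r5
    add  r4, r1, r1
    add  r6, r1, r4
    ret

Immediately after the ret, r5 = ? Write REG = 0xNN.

REG = 0x8d

prologue: push r3 → mem[0x76]=0x9f, sp=0x76
prologue: push r5 → mem[0x75]=0x8d, sp=0x75
prologue: push r6 → mem[0x74]=0x0e, sp=0x74
body[0] add  r5, r0, r1 → r5=0x1c
body[1] add  r2, r0, r4 → r2=0x7d
body[2] mov  r3, #0x78 → r3=0x78
body[3] mov  r6, #0x62 → r6=0x62
body[4] xor  r2, r6, r5 → r2=0x7e
body[5] add  r4, r1, r1 → r4=0x80
body[6] add  r6, r1, r4 → r6=0x40
epilogue: pop r6=0x0e, sp=0x75
epilogue: pop r5=0x8d, sp=0x76
epilogue: pop r3=0x9f, sp=0x77
r5 is callee-saved → restored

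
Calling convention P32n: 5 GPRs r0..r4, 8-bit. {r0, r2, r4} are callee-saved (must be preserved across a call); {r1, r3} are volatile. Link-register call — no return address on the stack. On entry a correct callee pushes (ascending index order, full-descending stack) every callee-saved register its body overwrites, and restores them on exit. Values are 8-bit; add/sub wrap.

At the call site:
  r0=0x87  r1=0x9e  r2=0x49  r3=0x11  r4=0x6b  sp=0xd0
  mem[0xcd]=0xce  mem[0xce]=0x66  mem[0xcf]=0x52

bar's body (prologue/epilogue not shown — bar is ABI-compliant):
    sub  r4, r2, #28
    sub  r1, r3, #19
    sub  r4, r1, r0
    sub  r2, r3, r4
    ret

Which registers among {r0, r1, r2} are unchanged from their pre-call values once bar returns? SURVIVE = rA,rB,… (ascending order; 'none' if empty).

SURVIVE = r0,r2

prologue: push r2 -> mem[0xcf]=0x49, sp=0xcf
prologue: push r4 -> mem[0xce]=0x6b, sp=0xce
body[0] sub  r4, r2, #28 -> r4=0x2d
body[1] sub  r1, r3, #19 -> r1=0xfe
body[2] sub  r4, r1, r0 -> r4=0x77
body[3] sub  r2, r3, r4 -> r2=0x9a
epilogue: pop r4=0x6b, sp=0xcf
epilogue: pop r2=0x49, sp=0xd0
r0: callee-saved, written=False
r1: caller-saved, written=True
r2: callee-saved, written=True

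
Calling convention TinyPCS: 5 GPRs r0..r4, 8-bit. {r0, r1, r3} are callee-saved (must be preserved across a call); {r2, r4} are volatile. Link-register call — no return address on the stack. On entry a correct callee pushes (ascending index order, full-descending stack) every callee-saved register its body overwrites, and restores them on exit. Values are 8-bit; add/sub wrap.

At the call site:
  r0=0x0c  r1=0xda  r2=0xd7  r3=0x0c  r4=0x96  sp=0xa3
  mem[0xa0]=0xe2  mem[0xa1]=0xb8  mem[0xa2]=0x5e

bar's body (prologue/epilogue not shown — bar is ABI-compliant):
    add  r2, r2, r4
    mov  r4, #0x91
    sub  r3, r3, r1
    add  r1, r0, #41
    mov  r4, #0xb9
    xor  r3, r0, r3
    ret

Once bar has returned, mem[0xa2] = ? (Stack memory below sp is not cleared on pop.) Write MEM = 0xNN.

prologue: push r1 → mem[0xa2]=0xda, sp=0xa2
prologue: push r3 → mem[0xa1]=0x0c, sp=0xa1
body[0] add  r2, r2, r4 → r2=0x6d
body[1] mov  r4, #0x91 → r4=0x91
body[2] sub  r3, r3, r1 → r3=0x32
body[3] add  r1, r0, #41 → r1=0x35
body[4] mov  r4, #0xb9 → r4=0xb9
body[5] xor  r3, r0, r3 → r3=0x3e
epilogue: pop r3=0x0c, sp=0xa2
epilogue: pop r1=0xda, sp=0xa3
prologue pushed ['r1', 'r3'] at ['0xa2', '0xa1']

MEM = 0xda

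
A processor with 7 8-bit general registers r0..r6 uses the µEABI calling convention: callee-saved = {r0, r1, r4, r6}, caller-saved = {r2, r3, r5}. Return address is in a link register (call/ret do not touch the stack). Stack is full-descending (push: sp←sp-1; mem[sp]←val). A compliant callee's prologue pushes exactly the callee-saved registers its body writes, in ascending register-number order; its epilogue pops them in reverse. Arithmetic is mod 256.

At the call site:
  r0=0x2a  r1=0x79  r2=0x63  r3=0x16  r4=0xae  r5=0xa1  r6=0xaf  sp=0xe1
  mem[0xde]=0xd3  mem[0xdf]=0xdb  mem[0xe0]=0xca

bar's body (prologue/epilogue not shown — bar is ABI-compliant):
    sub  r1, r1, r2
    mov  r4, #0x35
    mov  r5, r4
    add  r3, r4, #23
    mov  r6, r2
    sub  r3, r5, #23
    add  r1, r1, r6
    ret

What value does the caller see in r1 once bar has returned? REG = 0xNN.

prologue: push r1 -> mem[0xe0]=0x79, sp=0xe0
prologue: push r4 -> mem[0xdf]=0xae, sp=0xdf
prologue: push r6 -> mem[0xde]=0xaf, sp=0xde
body[0] sub  r1, r1, r2 -> r1=0x16
body[1] mov  r4, #0x35 -> r4=0x35
body[2] mov  r5, r4 -> r5=0x35
body[3] add  r3, r4, #23 -> r3=0x4c
body[4] mov  r6, r2 -> r6=0x63
body[5] sub  r3, r5, #23 -> r3=0x1e
body[6] add  r1, r1, r6 -> r1=0x79
epilogue: pop r6=0xaf, sp=0xdf
epilogue: pop r4=0xae, sp=0xe0
epilogue: pop r1=0x79, sp=0xe1
r1 is callee-saved -> restored

REG = 0x79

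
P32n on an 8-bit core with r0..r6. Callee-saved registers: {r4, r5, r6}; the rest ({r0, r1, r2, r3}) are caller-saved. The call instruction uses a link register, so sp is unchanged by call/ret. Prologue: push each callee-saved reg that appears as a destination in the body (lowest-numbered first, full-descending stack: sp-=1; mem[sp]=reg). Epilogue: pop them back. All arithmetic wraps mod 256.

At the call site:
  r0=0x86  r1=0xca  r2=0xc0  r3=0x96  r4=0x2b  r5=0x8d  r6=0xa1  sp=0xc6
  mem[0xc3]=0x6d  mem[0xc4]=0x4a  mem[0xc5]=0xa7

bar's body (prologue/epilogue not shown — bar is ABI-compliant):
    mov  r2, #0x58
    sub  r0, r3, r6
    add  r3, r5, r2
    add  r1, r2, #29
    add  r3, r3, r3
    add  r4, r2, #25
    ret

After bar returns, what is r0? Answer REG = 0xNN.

REG = 0xf5

prologue: push r4 → mem[0xc5]=0x2b, sp=0xc5
body[0] mov  r2, #0x58 → r2=0x58
body[1] sub  r0, r3, r6 → r0=0xf5
body[2] add  r3, r5, r2 → r3=0xe5
body[3] add  r1, r2, #29 → r1=0x75
body[4] add  r3, r3, r3 → r3=0xca
body[5] add  r4, r2, #25 → r4=0x71
epilogue: pop r4=0x2b, sp=0xc6
r0 is caller-saved → body value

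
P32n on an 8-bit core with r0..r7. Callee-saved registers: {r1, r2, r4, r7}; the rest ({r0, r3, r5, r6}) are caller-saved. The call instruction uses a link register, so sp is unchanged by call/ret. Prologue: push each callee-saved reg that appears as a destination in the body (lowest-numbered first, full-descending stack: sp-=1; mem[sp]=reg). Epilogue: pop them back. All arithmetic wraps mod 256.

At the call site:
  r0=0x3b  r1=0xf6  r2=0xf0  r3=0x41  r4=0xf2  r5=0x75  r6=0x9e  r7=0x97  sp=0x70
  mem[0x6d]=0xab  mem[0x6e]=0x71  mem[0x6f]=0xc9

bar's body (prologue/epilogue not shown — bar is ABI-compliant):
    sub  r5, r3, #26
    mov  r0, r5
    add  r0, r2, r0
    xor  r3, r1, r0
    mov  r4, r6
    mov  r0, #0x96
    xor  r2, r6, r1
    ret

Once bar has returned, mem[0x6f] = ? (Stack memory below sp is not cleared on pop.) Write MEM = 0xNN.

MEM = 0xf0

prologue: push r2 -> mem[0x6f]=0xf0, sp=0x6f
prologue: push r4 -> mem[0x6e]=0xf2, sp=0x6e
body[0] sub  r5, r3, #26 -> r5=0x27
body[1] mov  r0, r5 -> r0=0x27
body[2] add  r0, r2, r0 -> r0=0x17
body[3] xor  r3, r1, r0 -> r3=0xe1
body[4] mov  r4, r6 -> r4=0x9e
body[5] mov  r0, #0x96 -> r0=0x96
body[6] xor  r2, r6, r1 -> r2=0x68
epilogue: pop r4=0xf2, sp=0x6f
epilogue: pop r2=0xf0, sp=0x70
prologue pushed ['r2', 'r4'] at ['0x6f', '0x6e']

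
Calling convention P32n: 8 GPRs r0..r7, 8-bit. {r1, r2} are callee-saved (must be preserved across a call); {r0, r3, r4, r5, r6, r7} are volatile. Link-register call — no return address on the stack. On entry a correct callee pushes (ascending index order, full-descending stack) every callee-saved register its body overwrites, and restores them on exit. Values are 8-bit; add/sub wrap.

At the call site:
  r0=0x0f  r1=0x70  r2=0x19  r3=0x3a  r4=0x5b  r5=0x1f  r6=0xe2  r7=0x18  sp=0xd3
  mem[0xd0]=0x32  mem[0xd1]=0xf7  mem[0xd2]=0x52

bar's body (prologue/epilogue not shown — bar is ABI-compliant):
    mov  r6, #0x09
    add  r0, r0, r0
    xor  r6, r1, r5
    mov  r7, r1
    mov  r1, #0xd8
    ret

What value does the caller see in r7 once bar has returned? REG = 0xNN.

REG = 0x70

prologue: push r1 → mem[0xd2]=0x70, sp=0xd2
body[0] mov  r6, #0x09 → r6=0x09
body[1] add  r0, r0, r0 → r0=0x1e
body[2] xor  r6, r1, r5 → r6=0x6f
body[3] mov  r7, r1 → r7=0x70
body[4] mov  r1, #0xd8 → r1=0xd8
epilogue: pop r1=0x70, sp=0xd3
r7 is caller-saved → body value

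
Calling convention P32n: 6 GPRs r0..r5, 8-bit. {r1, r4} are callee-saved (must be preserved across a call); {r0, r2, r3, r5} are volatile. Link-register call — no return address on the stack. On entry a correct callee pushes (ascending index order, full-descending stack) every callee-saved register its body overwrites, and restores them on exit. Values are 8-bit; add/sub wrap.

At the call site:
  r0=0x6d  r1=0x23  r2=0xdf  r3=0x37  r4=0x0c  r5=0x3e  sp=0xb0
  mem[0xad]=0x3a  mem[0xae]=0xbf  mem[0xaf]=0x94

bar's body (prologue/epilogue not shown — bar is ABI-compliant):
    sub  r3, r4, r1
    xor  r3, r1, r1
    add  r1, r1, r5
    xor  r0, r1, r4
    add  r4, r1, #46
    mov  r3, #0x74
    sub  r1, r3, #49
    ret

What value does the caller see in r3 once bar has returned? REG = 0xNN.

prologue: push r1 → mem[0xaf]=0x23, sp=0xaf
prologue: push r4 → mem[0xae]=0x0c, sp=0xae
body[0] sub  r3, r4, r1 → r3=0xe9
body[1] xor  r3, r1, r1 → r3=0x00
body[2] add  r1, r1, r5 → r1=0x61
body[3] xor  r0, r1, r4 → r0=0x6d
body[4] add  r4, r1, #46 → r4=0x8f
body[5] mov  r3, #0x74 → r3=0x74
body[6] sub  r1, r3, #49 → r1=0x43
epilogue: pop r4=0x0c, sp=0xaf
epilogue: pop r1=0x23, sp=0xb0
r3 is caller-saved → body value

REG = 0x74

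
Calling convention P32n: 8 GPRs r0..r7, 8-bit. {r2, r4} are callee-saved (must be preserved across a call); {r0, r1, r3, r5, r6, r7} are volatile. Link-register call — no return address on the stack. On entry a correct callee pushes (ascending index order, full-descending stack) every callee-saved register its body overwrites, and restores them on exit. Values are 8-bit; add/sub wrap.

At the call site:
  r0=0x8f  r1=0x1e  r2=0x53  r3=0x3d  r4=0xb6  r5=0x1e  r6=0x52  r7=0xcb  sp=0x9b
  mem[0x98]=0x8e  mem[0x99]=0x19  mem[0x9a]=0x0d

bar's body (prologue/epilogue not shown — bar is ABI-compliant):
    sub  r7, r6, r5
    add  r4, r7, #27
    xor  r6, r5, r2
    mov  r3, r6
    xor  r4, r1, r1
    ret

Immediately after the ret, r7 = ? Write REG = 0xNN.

REG = 0x34

prologue: push r4 -> mem[0x9a]=0xb6, sp=0x9a
body[0] sub  r7, r6, r5 -> r7=0x34
body[1] add  r4, r7, #27 -> r4=0x4f
body[2] xor  r6, r5, r2 -> r6=0x4d
body[3] mov  r3, r6 -> r3=0x4d
body[4] xor  r4, r1, r1 -> r4=0x00
epilogue: pop r4=0xb6, sp=0x9b
r7 is caller-saved -> body value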